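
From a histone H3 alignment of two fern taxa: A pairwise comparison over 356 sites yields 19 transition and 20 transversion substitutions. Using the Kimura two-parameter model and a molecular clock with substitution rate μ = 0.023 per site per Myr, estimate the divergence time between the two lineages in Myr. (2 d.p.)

P = 19/356 ≈ 0.053371 and Q = 20/356 ≈ 0.05618.
Under the Kimura two-parameter model, d = −½ ln(1 − 2P − Q) − ¼ ln(1 − 2Q).
1 − 2P − Q = 0.837078, giving −½ ln(0.837078) = 0.088919.
1 − 2Q = 0.88764, giving −¼ ln(0.88764) = 0.029797.
d = 0.088919 + 0.029797 = 0.118716.
Under a molecular clock d = 2μt, so t = d/(2μ) = 0.118716 / (2 × 0.023) = 2.58 Myr.

2.58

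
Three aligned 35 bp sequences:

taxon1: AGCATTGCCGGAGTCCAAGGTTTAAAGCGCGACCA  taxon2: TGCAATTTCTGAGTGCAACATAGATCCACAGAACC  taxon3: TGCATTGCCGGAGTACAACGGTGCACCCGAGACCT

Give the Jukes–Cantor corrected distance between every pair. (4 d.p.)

d(taxon1,taxon2) = 0.8681, d(taxon1,taxon3) = 0.3597, d(taxon2,taxon3) = 0.5716

taxon1–taxon2: 18/35 sites differ → p ≈ 0.514286, d = −0.75 ln(1 − 0.685715) = 0.868091 ≈ 0.8681.
taxon1–taxon3: 10/35 sites differ → p ≈ 0.285714, d = −0.75 ln(1 − 0.380952) = 0.359679 ≈ 0.3597.
taxon2–taxon3: 14/35 sites differ → p = 0.4, d = −0.75 ln(1 − 0.533333) = 0.571605 ≈ 0.5716.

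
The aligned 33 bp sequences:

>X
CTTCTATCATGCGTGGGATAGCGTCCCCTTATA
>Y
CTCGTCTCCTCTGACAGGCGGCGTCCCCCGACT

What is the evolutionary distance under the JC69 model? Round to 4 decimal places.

0.7798

The sequences differ at 16 of 33 sites, so p = 16/33 ≈ 0.484848.
d = −(3/4) ln(1 − 4p/3) = −0.75 ln(1 − 0.646464) = −0.75 ln(0.353536)
  = −0.75 × (-1.039770) = 0.779828 substitutions/site.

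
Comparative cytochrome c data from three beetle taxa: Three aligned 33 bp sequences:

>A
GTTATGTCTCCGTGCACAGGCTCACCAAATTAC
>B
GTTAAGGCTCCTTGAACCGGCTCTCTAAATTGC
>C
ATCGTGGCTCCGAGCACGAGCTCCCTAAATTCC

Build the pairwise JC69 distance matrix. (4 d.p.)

A–B: 8/33 sites differ → p ≈ 0.242424, d = −0.75 ln(1 − 0.323232) = 0.292820 ≈ 0.2928.
A–C: 10/33 sites differ → p ≈ 0.30303, d = −0.75 ln(1 − 0.40404) = 0.388186 ≈ 0.3882.
B–C: 11/33 sites differ → p ≈ 0.333333, d = −0.75 ln(1 − 0.444444) = 0.440839 ≈ 0.4408.

d(A,B) = 0.2928, d(A,C) = 0.3882, d(B,C) = 0.4408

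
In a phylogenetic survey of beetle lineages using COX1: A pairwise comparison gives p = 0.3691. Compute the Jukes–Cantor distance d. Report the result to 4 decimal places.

d = −(3/4) ln(1 − 4p/3) = −0.75 ln(1 − 0.492133) = −0.75 ln(0.507867)
  = −0.75 × (-0.677536) = 0.508152 substitutions/site.

0.5082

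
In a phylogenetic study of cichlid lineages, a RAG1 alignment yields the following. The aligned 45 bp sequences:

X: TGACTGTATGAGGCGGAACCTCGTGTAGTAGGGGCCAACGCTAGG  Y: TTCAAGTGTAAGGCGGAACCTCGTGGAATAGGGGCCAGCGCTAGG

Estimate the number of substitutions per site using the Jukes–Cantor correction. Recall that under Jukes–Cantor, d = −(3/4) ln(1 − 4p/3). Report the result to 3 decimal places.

The sequences differ at 9 of 45 sites (2, 3, 4, 5, 8, 10, 26, 28, 38), so p = 9/45 = 0.2.
d = −(3/4) ln(1 − 4p/3) = −0.75 ln(1 − 0.266667) = −0.75 ln(0.733333)
  = −0.75 × (-0.310155) = 0.232616 substitutions/site.

0.233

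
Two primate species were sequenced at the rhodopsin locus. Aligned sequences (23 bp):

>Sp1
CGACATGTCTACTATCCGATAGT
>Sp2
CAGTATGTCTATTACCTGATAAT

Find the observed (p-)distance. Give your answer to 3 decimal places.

0.304

The sequences differ at 7 of 23 positions (sites 2, 3, 4, 12, 15, 17, 22).
p = 7/23 = 0.304347… ≈ 0.304 (to 3 d.p.).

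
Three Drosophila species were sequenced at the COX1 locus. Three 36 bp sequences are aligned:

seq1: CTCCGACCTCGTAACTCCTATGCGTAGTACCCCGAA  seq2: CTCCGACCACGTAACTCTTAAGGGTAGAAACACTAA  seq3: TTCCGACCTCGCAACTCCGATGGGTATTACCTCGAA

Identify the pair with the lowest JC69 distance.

seq1–seq2: 8/36 differ, p = 0.222, d = 0.264.
seq1–seq3: 6/36 differ, p = 0.167, d = 0.188.
seq2–seq3: 11/36 differ, p = 0.306, d = 0.392.
The smallest distance is between seq1 and seq3.

seq1 and seq3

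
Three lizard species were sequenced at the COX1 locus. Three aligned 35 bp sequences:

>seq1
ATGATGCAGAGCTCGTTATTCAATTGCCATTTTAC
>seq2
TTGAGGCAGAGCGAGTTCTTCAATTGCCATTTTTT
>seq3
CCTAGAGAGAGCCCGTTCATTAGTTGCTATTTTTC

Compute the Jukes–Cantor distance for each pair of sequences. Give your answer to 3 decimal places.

d(seq1,seq2) = 0.233, d(seq1,seq3) = 0.513, d(seq2,seq3) = 0.458

seq1–seq2: 7/35 sites differ → p = 0.2, d = −0.75 ln(1 − 0.266667) = 0.232617 ≈ 0.233.
seq1–seq3: 13/35 sites differ → p ≈ 0.371429, d = −0.75 ln(1 − 0.495239) = 0.512753 ≈ 0.513.
seq2–seq3: 12/35 sites differ → p ≈ 0.342857, d = −0.75 ln(1 − 0.457143) = 0.458182 ≈ 0.458.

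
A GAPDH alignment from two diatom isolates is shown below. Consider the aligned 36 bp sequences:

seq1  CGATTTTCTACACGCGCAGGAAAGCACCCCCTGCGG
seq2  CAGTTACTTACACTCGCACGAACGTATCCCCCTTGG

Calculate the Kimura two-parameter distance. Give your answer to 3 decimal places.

0.519

Of 36 sites, 8 differences are transitions and 5 are transversions, so P = 8/36 ≈ 0.222222 and Q = 5/36 ≈ 0.138889.
Under the Kimura two-parameter model, d = −½ ln(1 − 2P − Q) − ¼ ln(1 − 2Q).
1 − 2P − Q = 0.416667, giving −½ ln(0.416667) = 0.437734.
1 − 2Q = 0.722222, giving −¼ ln(0.722222) = 0.081356.
d = 0.437734 + 0.081356 = 0.519090.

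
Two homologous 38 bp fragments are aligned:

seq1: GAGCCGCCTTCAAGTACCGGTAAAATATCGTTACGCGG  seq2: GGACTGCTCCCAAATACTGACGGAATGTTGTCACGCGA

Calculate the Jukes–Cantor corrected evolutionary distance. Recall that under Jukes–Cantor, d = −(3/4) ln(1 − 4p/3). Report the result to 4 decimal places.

The sequences differ at 16 of 38 sites, so p = 16/38 ≈ 0.421053.
d = −(3/4) ln(1 − 4p/3) = −0.75 ln(1 − 0.561404) = −0.75 ln(0.438596)
  = −0.75 × (-0.824177) = 0.618133 substitutions/site.

0.6181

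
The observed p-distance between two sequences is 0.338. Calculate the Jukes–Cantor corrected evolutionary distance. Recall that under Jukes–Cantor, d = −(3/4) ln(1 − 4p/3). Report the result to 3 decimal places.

0.449

d = −(3/4) ln(1 − 4p/3) = −0.75 ln(1 − 0.450667) = −0.75 ln(0.549333)
  = −0.75 × (-0.599050) = 0.449288 substitutions/site.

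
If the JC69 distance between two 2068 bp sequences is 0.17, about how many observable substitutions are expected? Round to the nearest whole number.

Invert JC69: p = (3/4)(1 − e^(−4d/3)) = 0.75 × (1 − e^(-0.226667)) = 0.75 × (1 − 0.797186) = 0.152111.
Expected differing sites = pL ≈ 0.152111 × 2068 = 314.565548 ≈ 315.

315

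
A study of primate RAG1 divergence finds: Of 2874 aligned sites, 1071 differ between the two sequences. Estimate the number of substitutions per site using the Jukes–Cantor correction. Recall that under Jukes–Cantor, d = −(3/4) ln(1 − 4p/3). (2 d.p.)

0.52

p = 1071/2874 ≈ 0.372651.
d = −(3/4) ln(1 − 4p/3) = −0.75 ln(1 − 0.496868) = −0.75 ln(0.503132)
  = −0.75 × (-0.686903) = 0.515177 substitutions/site.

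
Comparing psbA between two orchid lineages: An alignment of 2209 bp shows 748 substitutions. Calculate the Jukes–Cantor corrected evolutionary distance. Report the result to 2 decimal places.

p = 748/2209 ≈ 0.338615.
d = −(3/4) ln(1 − 4p/3) = −0.75 ln(1 − 0.451487) = −0.75 ln(0.548513)
  = −0.75 × (-0.600544) = 0.450408 substitutions/site.

0.45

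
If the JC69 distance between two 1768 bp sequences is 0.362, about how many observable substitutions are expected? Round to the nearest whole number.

508

Invert JC69: p = (3/4)(1 − e^(−4d/3)) = 0.75 × (1 − e^(-0.482667)) = 0.75 × (1 − 0.617135) = 0.287149.
Expected differing sites = pL ≈ 0.287149 × 1768 = 507.679432 ≈ 508.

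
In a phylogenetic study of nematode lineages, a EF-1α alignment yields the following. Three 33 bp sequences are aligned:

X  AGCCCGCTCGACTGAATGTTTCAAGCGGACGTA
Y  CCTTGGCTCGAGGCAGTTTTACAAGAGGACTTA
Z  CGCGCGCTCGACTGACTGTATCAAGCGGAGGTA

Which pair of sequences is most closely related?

X–Y: 13/33 differ, p = 0.394, d = 0.559.
X–Z: 5/33 differ, p = 0.152, d = 0.169.
Y–Z: 14/33 differ, p = 0.424, d = 0.625.
The smallest distance is between X and Z.

X and Z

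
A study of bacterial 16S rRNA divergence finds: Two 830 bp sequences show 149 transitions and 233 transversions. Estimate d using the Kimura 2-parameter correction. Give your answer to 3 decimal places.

P = 149/830 ≈ 0.179518 and Q = 233/830 ≈ 0.280723.
Under the Kimura two-parameter model, d = −½ ln(1 − 2P − Q) − ¼ ln(1 − 2Q).
1 − 2P − Q = 0.360241, giving −½ ln(0.360241) = 0.510491.
1 − 2Q = 0.438554, giving −¼ ln(0.438554) = 0.206068.
d = 0.510491 + 0.206068 = 0.716559.

0.717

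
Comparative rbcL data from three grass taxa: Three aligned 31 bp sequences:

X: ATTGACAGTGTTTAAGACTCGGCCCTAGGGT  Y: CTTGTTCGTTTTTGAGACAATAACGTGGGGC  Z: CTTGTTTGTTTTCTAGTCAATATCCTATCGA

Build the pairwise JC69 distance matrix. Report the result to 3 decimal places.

X–Y: 14/31 sites differ → p ≈ 0.451613, d = −0.75 ln(1 − 0.602151) = 0.691262 ≈ 0.691.
X–Z: 16/31 sites differ → p ≈ 0.516129, d = −0.75 ln(1 − 0.688172) = 0.873978 ≈ 0.874.
Y–Z: 10/31 sites differ → p ≈ 0.322581, d = −0.75 ln(1 − 0.430108) = 0.421731 ≈ 0.422.

d(X,Y) = 0.691, d(X,Z) = 0.874, d(Y,Z) = 0.422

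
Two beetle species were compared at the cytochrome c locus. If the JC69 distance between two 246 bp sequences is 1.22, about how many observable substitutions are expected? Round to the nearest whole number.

148

Invert JC69: p = (3/4)(1 − e^(−4d/3)) = 0.75 × (1 − e^(-1.626667)) = 0.75 × (1 − 0.196584) = 0.602562.
Expected differing sites = pL ≈ 0.602562 × 246 = 148.230252 ≈ 148.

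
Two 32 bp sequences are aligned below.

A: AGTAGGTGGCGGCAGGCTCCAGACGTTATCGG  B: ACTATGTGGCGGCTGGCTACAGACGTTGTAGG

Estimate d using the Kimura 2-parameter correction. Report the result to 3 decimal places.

Of 32 sites, 1 differences are transitions and 5 are transversions, so P = 1/32 = 0.03125 and Q = 5/32 = 0.15625.
Under the Kimura two-parameter model, d = −½ ln(1 − 2P − Q) − ¼ ln(1 − 2Q).
1 − 2P − Q = 0.78125, giving −½ ln(0.78125) = 0.123430.
1 − 2Q = 0.6875, giving −¼ ln(0.6875) = 0.093673.
d = 0.123430 + 0.093673 = 0.217103.

0.217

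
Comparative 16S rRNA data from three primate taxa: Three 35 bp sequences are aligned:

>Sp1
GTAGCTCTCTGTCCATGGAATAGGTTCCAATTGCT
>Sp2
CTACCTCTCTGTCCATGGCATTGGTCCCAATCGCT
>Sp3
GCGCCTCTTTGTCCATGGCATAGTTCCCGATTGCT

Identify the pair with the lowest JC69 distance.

Sp1–Sp2: 6/35 differ, p = 0.171, d = 0.195.
Sp1–Sp3: 8/35 differ, p = 0.229, d = 0.273.
Sp2–Sp3: 8/35 differ, p = 0.229, d = 0.273.
The smallest distance is between Sp1 and Sp2.

Sp1 and Sp2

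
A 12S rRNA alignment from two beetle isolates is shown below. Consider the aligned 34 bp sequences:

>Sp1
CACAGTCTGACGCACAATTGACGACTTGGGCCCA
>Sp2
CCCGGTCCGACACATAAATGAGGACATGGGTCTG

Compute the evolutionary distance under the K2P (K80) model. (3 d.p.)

Of 34 sites, 7 differences are transitions and 4 are transversions, so P = 7/34 ≈ 0.205882 and Q = 4/34 ≈ 0.117647.
Under the Kimura two-parameter model, d = −½ ln(1 − 2P − Q) − ¼ ln(1 − 2Q).
1 − 2P − Q = 0.470589, giving −½ ln(0.470589) = 0.376885.
1 − 2Q = 0.764706, giving −¼ ln(0.764706) = 0.067066.
d = 0.376885 + 0.067066 = 0.443951.

0.444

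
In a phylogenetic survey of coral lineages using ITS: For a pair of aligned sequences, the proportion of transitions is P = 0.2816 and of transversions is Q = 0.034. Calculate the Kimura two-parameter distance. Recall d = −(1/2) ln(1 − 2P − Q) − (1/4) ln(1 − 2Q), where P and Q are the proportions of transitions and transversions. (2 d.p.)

Under the Kimura two-parameter model, d = −½ ln(1 − 2P − Q) − ¼ ln(1 − 2Q).
1 − 2P − Q = 0.4028, giving −½ ln(0.4028) = 0.454658.
1 − 2Q = 0.932, giving −¼ ln(0.932) = 0.017606.
d = 0.454658 + 0.017606 = 0.472264.

0.47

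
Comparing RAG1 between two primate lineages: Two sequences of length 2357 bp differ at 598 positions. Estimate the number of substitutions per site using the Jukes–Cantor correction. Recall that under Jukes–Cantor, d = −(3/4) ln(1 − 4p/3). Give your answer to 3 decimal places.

p = 598/2357 ≈ 0.253712.
d = −(3/4) ln(1 − 4p/3) = −0.75 ln(1 − 0.338283) = −0.75 ln(0.661717)
  = −0.75 × (-0.412917) = 0.309688 substitutions/site.

0.310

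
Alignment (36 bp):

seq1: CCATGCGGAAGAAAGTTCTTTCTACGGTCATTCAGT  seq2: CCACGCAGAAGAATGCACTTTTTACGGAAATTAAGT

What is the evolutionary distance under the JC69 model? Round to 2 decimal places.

0.30

The sequences differ at 9 of 36 sites (4, 7, 14, 16, 17, 22, 28, 29, 33), so p = 9/36 = 0.25.
d = −(3/4) ln(1 − 4p/3) = −0.75 ln(1 − 0.333333) = −0.75 ln(0.666667)
  = −0.75 × (-0.405465) = 0.304099 substitutions/site.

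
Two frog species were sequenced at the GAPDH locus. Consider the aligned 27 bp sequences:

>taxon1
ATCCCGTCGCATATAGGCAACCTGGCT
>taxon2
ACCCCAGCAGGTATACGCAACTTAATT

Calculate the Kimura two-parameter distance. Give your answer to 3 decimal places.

0.671

Of 27 sites, 8 differences are transitions and 3 are transversions, so P = 8/27 ≈ 0.296296 and Q = 3/27 ≈ 0.111111.
Under the Kimura two-parameter model, d = −½ ln(1 − 2P − Q) − ¼ ln(1 − 2Q).
1 − 2P − Q = 0.296297, giving −½ ln(0.296297) = 0.608196.
1 − 2Q = 0.777778, giving −¼ ln(0.777778) = 0.062829.
d = 0.608196 + 0.062829 = 0.671025.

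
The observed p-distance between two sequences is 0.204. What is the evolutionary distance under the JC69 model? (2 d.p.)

0.24

d = −(3/4) ln(1 − 4p/3) = −0.75 ln(1 − 0.272) = −0.75 ln(0.728)
  = −0.75 × (-0.317454) = 0.238091 substitutions/site.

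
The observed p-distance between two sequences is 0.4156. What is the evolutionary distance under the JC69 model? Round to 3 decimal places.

d = −(3/4) ln(1 − 4p/3) = −0.75 ln(1 − 0.554133) = −0.75 ln(0.445867)
  = −0.75 × (-0.807735) = 0.605801 substitutions/site.

0.606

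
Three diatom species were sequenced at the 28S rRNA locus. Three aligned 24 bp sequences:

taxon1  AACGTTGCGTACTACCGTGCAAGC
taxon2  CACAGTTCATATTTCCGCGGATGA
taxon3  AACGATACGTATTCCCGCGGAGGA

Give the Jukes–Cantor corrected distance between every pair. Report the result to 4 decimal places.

taxon1–taxon2: 11/24 sites differ → p ≈ 0.458333, d = −0.75 ln(1 − 0.611111) = 0.708346 ≈ 0.7083.
taxon1–taxon3: 8/24 sites differ → p ≈ 0.333333, d = −0.75 ln(1 − 0.444444) = 0.440839 ≈ 0.4408.
taxon2–taxon3: 7/24 sites differ → p ≈ 0.291667, d = −0.75 ln(1 − 0.388889) = 0.369358 ≈ 0.3694.

d(taxon1,taxon2) = 0.7083, d(taxon1,taxon3) = 0.4408, d(taxon2,taxon3) = 0.3694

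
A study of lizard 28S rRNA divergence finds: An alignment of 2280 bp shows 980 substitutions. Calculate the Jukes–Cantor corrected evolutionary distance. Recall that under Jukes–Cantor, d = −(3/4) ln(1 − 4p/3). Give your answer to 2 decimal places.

p = 980/2280 ≈ 0.429825.
d = −(3/4) ln(1 − 4p/3) = −0.75 ln(1 − 0.5731) = −0.75 ln(0.4269)
  = −0.75 × (-0.851205) = 0.638404 substitutions/site.

0.64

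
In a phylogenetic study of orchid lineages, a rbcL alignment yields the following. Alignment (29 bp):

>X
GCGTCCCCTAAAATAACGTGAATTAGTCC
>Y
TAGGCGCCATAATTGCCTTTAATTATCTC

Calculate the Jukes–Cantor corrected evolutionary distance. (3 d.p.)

0.774

The sequences differ at 14 of 29 sites, so p = 14/29 ≈ 0.482759.
d = −(3/4) ln(1 − 4p/3) = −0.75 ln(1 − 0.643679) = −0.75 ln(0.356321)
  = −0.75 × (-1.031923) = 0.773942 substitutions/site.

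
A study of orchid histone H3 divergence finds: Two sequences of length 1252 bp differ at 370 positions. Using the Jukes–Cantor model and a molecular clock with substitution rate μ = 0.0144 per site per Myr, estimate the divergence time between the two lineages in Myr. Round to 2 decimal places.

13.05

p = 370/1252 ≈ 0.295527.
d = −(3/4) ln(1 − 4p/3) = −0.75 ln(1 − 0.394036) = −0.75 ln(0.605964)
  = −0.75 × (-0.500935) = 0.375701 substitutions/site.
Under a molecular clock d = 2μt, so t = d/(2μ) = 0.375701 / (2 × 0.0144) = 13.05 Myr.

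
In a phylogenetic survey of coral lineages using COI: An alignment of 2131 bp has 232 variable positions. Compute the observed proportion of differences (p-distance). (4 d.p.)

0.1089

p = 232/2131 = 0.108869… ≈ 0.1089 (to 4 d.p.).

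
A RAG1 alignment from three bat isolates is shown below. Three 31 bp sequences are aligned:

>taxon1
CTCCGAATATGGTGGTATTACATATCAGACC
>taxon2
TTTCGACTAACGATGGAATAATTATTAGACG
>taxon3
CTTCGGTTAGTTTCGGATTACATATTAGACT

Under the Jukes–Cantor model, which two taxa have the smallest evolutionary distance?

taxon1 and taxon3

taxon1–taxon2: 13/31 differ, p = 0.419, d = 0.614.
taxon1–taxon3: 10/31 differ, p = 0.323, d = 0.422.
taxon2–taxon3: 12/31 differ, p = 0.387, d = 0.544.
The smallest distance is between taxon1 and taxon3.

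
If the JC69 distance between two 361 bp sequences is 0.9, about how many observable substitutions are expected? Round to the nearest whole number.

189

Invert JC69: p = (3/4)(1 − e^(−4d/3)) = 0.75 × (1 − e^(-1.2)) = 0.75 × (1 − 0.301194) = 0.524105.
Expected differing sites = pL ≈ 0.524105 × 361 = 189.201905 ≈ 189.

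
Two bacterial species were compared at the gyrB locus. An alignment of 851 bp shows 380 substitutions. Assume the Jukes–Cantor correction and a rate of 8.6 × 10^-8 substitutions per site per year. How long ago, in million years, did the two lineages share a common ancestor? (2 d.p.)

3.95

p = 380/851 ≈ 0.446533.
d = −(3/4) ln(1 − 4p/3) = −0.75 ln(1 − 0.595377) = −0.75 ln(0.404623)
  = −0.75 × (-0.904800) = 0.678600 substitutions/site.
Under a molecular clock d = 2μt, so t = d/(2μ) = 0.678600 / (2 × 8.6 × 10^-8) = 3.95 million years.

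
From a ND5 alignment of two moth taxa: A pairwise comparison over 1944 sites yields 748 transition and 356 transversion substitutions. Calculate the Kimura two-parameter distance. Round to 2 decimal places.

1.64

P = 748/1944 ≈ 0.384774 and Q = 356/1944 ≈ 0.183128.
Under the Kimura two-parameter model, d = −½ ln(1 − 2P − Q) − ¼ ln(1 − 2Q).
1 − 2P − Q = 0.047324, giving −½ ln(0.047324) = 1.525369.
1 − 2Q = 0.633744, giving −¼ ln(0.633744) = 0.114028.
d = 1.525369 + 0.114028 = 1.639397.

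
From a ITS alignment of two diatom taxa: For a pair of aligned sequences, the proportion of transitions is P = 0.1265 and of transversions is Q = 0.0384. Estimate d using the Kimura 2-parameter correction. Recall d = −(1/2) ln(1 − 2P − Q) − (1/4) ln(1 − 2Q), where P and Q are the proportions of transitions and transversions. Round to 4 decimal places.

Under the Kimura two-parameter model, d = −½ ln(1 − 2P − Q) − ¼ ln(1 − 2Q).
1 − 2P − Q = 0.7086, giving −½ ln(0.7086) = 0.172232.
1 − 2Q = 0.9232, giving −¼ ln(0.9232) = 0.019977.
d = 0.172232 + 0.019977 = 0.192209.

0.1922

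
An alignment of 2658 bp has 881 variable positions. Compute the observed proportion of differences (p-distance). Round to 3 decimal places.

0.331

p = 881/2658 = 0.331452… ≈ 0.331 (to 3 d.p.).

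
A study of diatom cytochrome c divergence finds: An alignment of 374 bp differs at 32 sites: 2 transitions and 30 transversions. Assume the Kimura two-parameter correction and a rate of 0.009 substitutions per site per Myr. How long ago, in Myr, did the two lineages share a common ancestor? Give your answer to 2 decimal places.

5.08

P = 2/374 ≈ 0.005348 and Q = 30/374 ≈ 0.080214.
Under the Kimura two-parameter model, d = −½ ln(1 − 2P − Q) − ¼ ln(1 − 2Q).
1 − 2P − Q = 0.90909, giving −½ ln(0.90909) = 0.047656.
1 − 2Q = 0.839572, giving −¼ ln(0.839572) = 0.043716.
d = 0.047656 + 0.043716 = 0.091372.
Under a molecular clock d = 2μt, so t = d/(2μ) = 0.091372 / (2 × 0.009) = 5.08 Myr.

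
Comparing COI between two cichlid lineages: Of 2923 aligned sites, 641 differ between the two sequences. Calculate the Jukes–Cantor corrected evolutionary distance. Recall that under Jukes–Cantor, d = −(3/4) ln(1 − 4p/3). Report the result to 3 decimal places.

p = 641/2923 ≈ 0.219295.
d = −(3/4) ln(1 − 4p/3) = −0.75 ln(1 − 0.292393) = −0.75 ln(0.707607)
  = −0.75 × (-0.345866) = 0.259400 substitutions/site.

0.259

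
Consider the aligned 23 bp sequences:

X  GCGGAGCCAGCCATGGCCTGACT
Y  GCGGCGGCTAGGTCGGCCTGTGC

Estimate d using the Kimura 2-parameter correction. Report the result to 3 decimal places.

0.767

Of 23 sites, 3 differences are transitions and 8 are transversions, so P = 3/23 ≈ 0.130435 and Q = 8/23 ≈ 0.347826.
Under the Kimura two-parameter model, d = −½ ln(1 − 2P − Q) − ¼ ln(1 − 2Q).
1 − 2P − Q = 0.391304, giving −½ ln(0.391304) = 0.469135.
1 − 2Q = 0.304348, giving −¼ ln(0.304348) = 0.297396.
d = 0.469135 + 0.297396 = 0.766531.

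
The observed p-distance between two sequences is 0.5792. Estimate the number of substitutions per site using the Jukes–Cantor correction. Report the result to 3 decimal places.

1.110

d = −(3/4) ln(1 − 4p/3) = −0.75 ln(1 − 0.772267) = −0.75 ln(0.227733)
  = −0.75 × (-1.479581) = 1.109686 substitutions/site.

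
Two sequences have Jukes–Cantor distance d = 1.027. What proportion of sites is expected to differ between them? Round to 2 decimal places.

p = (3/4)(1 − e^(−4d/3)) = 0.75 × (1 − e^(-1.369333)) = 0.75 × (1 − 0.254277) = 0.559292.

0.56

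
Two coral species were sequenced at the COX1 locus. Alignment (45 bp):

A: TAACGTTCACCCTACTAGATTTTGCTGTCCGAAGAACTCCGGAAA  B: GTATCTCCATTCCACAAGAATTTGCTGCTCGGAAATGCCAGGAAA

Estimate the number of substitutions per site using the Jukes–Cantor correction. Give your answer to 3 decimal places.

The sequences differ at 18 of 45 sites, so p = 18/45 = 0.4.
d = −(3/4) ln(1 − 4p/3) = −0.75 ln(1 − 0.533333) = −0.75 ln(0.466667)
  = −0.75 × (-0.762139) = 0.571604 substitutions/site.

0.572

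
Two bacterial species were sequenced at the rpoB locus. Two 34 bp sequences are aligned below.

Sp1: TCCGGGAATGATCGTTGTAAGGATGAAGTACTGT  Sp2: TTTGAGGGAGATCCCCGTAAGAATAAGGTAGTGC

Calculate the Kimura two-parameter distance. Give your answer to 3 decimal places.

0.713

Of 34 sites, 11 differences are transitions and 3 are transversions, so P = 11/34 ≈ 0.323529 and Q = 3/34 ≈ 0.088235.
Under the Kimura two-parameter model, d = −½ ln(1 − 2P − Q) − ¼ ln(1 − 2Q).
1 − 2P − Q = 0.264707, giving −½ ln(0.264707) = 0.664566.
1 − 2Q = 0.82353, giving −¼ ln(0.82353) = 0.048539.
d = 0.664566 + 0.048539 = 0.713105.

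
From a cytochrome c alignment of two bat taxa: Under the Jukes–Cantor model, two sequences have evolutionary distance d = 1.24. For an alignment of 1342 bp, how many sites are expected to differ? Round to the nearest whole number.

814

Invert JC69: p = (3/4)(1 − e^(−4d/3)) = 0.75 × (1 − e^(-1.653333)) = 0.75 × (1 − 0.191411) = 0.606442.
Expected differing sites = pL ≈ 0.606442 × 1342 = 813.845164 ≈ 814.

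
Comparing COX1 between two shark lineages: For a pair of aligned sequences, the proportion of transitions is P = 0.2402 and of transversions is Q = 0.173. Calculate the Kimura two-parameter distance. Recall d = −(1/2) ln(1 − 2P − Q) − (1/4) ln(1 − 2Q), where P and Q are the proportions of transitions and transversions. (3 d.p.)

Under the Kimura two-parameter model, d = −½ ln(1 − 2P − Q) − ¼ ln(1 − 2Q).
1 − 2P − Q = 0.3466, giving −½ ln(0.3466) = 0.529792.
1 − 2Q = 0.654, giving −¼ ln(0.654) = 0.106162.
d = 0.529792 + 0.106162 = 0.635954.

0.636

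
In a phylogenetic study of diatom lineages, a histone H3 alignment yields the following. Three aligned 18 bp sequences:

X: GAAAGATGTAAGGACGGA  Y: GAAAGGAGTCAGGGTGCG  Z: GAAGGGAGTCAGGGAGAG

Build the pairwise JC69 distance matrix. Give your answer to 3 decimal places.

X–Y: 7/18 sites differ → p ≈ 0.388889, d = −0.75 ln(1 − 0.518519) = 0.548166 ≈ 0.548.
X–Z: 8/18 sites differ → p ≈ 0.444444, d = −0.75 ln(1 − 0.592592) = 0.673455 ≈ 0.673.
Y–Z: 3/18 sites differ → p ≈ 0.166667, d = −0.75 ln(1 − 0.222223) = 0.188487 ≈ 0.188.

d(X,Y) = 0.548, d(X,Z) = 0.673, d(Y,Z) = 0.188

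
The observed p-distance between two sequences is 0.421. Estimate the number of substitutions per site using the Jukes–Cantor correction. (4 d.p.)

d = −(3/4) ln(1 − 4p/3) = −0.75 ln(1 − 0.561333) = −0.75 ln(0.438667)
  = −0.75 × (-0.824015) = 0.618011 substitutions/site.

0.6180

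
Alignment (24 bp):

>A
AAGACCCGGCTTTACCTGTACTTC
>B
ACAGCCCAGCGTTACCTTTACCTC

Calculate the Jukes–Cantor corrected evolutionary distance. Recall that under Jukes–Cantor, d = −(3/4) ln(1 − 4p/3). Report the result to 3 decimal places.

0.369

The sequences differ at 7 of 24 sites (2, 3, 4, 8, 11, 18, 22), so p = 7/24 ≈ 0.291667.
d = −(3/4) ln(1 − 4p/3) = −0.75 ln(1 − 0.388889) = −0.75 ln(0.611111)
  = −0.75 × (-0.492477) = 0.369358 substitutions/site.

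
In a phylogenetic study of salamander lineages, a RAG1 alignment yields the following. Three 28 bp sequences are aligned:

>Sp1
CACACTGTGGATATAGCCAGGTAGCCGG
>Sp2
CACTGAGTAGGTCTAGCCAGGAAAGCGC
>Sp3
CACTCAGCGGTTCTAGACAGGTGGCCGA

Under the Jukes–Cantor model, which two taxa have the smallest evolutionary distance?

Sp1–Sp2: 10/28 differ, p = 0.357, d = 0.485.
Sp1–Sp3: 8/28 differ, p = 0.286, d = 0.360.
Sp2–Sp3: 10/28 differ, p = 0.357, d = 0.485.
The smallest distance is between Sp1 and Sp3.

Sp1 and Sp3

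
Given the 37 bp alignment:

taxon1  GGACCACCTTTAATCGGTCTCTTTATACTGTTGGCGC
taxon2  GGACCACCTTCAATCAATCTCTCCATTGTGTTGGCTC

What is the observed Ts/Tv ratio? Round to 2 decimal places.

1.67

Transitions are A↔G and C↔T; transversions are all other mismatches.
Transitions: 5. Transversions: 3.
R = 5/3 = 1.666666… ≈ 1.67 (to 2 d.p.).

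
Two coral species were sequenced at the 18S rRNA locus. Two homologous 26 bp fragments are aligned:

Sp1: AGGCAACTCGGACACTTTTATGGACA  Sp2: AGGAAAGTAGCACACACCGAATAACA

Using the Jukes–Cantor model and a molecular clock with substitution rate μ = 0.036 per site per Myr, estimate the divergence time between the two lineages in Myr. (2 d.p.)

The sequences differ at 11 of 26 sites, so p = 11/26 ≈ 0.423077.
d = −(3/4) ln(1 − 4p/3) = −0.75 ln(1 − 0.564103) = −0.75 ln(0.435897)
  = −0.75 × (-0.830349) = 0.622762 substitutions/site.
Under a molecular clock d = 2μt, so t = d/(2μ) = 0.622762 / (2 × 0.036) = 8.65 Myr.

8.65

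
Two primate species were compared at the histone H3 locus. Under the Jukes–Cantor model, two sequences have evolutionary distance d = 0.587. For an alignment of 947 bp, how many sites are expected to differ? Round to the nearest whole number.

386

Invert JC69: p = (3/4)(1 − e^(−4d/3)) = 0.75 × (1 − e^(-0.782667)) = 0.75 × (1 − 0.457185) = 0.407111.
Expected differing sites = pL ≈ 0.407111 × 947 = 385.534117 ≈ 386.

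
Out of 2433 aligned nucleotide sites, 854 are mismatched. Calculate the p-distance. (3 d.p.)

p = 854/2433 = 0.351006… ≈ 0.351 (to 3 d.p.).

0.351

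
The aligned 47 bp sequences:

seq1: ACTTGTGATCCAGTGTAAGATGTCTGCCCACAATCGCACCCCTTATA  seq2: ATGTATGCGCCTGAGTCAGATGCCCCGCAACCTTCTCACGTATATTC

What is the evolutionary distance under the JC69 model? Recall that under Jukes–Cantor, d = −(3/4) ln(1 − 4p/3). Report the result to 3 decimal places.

0.734

The sequences differ at 22 of 47 sites, so p = 22/47 ≈ 0.468085.
d = −(3/4) ln(1 − 4p/3) = −0.75 ln(1 − 0.624113) = −0.75 ln(0.375887)
  = −0.75 × (-0.978467) = 0.733850 substitutions/site.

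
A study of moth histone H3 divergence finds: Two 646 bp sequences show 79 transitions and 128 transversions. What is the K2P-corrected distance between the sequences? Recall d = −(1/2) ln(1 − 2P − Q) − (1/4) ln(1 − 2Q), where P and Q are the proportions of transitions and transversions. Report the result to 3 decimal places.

0.419

P = 79/646 ≈ 0.122291 and Q = 128/646 ≈ 0.198142.
Under the Kimura two-parameter model, d = −½ ln(1 − 2P − Q) − ¼ ln(1 − 2Q).
1 − 2P − Q = 0.557276, giving −½ ln(0.557276) = 0.292347.
1 − 2Q = 0.603716, giving −¼ ln(0.603716) = 0.126163.
d = 0.292347 + 0.126163 = 0.418510.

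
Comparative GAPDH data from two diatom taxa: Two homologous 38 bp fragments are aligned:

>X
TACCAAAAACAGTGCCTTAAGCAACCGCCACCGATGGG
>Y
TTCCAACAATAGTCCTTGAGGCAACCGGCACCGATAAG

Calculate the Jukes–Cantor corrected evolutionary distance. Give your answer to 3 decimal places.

The sequences differ at 10 of 38 sites (2, 7, 10, 14, 16, 18, 20, 28, 36, 37), so p = 10/38 ≈ 0.263158.
d = −(3/4) ln(1 − 4p/3) = −0.75 ln(1 − 0.350877) = −0.75 ln(0.649123)
  = −0.75 × (-0.432133) = 0.324100 substitutions/site.

0.324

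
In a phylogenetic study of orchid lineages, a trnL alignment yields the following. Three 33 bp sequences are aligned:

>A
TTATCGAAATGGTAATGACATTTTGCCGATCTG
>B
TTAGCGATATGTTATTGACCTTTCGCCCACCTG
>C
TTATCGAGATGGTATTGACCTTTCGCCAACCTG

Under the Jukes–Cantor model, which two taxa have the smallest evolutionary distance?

B and C

A–B: 8/33 differ, p = 0.242, d = 0.293.
A–C: 6/33 differ, p = 0.182, d = 0.208.
B–C: 4/33 differ, p = 0.121, d = 0.132.
The smallest distance is between B and C.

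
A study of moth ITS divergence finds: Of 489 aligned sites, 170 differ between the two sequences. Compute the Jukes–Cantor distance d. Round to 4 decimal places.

0.4671

p = 170/489 ≈ 0.347648.
d = −(3/4) ln(1 − 4p/3) = −0.75 ln(1 − 0.463531) = −0.75 ln(0.536469)
  = −0.75 × (-0.622747) = 0.467060 substitutions/site.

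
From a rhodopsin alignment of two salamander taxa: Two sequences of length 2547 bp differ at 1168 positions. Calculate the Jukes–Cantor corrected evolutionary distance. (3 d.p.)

p = 1168/2547 ≈ 0.458579.
d = −(3/4) ln(1 − 4p/3) = −0.75 ln(1 − 0.611439) = −0.75 ln(0.388561)
  = −0.75 × (-0.945305) = 0.708979 substitutions/site.

0.709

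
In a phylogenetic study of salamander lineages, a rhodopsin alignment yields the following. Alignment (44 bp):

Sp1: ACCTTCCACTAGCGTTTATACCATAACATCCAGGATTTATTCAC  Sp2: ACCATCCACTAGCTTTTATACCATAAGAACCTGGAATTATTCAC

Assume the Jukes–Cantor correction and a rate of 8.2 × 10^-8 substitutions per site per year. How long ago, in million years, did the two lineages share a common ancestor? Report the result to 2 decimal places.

0.92

The sequences differ at 6 of 44 sites (4, 14, 27, 29, 32, 36), so p = 6/44 ≈ 0.136364.
d = −(3/4) ln(1 − 4p/3) = −0.75 ln(1 − 0.181819) = −0.75 ln(0.818181)
  = −0.75 × (-0.200672) = 0.150504 substitutions/site.
Under a molecular clock d = 2μt, so t = d/(2μ) = 0.150504 / (2 × 8.2 × 10^-8) = 0.92 million years.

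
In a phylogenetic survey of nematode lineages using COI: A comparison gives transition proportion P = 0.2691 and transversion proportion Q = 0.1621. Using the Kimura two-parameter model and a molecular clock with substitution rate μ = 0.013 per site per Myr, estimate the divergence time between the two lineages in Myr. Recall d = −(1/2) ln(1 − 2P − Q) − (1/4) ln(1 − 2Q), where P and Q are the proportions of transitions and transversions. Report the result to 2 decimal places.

26.94

Under the Kimura two-parameter model, d = −½ ln(1 − 2P − Q) − ¼ ln(1 − 2Q).
1 − 2P − Q = 0.2997, giving −½ ln(0.2997) = 0.602487.
1 − 2Q = 0.6758, giving −¼ ln(0.6758) = 0.097965.
d = 0.602487 + 0.097965 = 0.700452.
Under a molecular clock d = 2μt, so t = d/(2μ) = 0.700452 / (2 × 0.013) = 26.94 Myr.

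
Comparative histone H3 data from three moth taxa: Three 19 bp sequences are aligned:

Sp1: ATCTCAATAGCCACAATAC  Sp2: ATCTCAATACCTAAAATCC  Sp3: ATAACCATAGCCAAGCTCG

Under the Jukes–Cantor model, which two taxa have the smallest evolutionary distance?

Sp1 and Sp2

Sp1–Sp2: 4/19 differ, p = 0.211, d = 0.247.
Sp1–Sp3: 8/19 differ, p = 0.421, d = 0.618.
Sp2–Sp3: 8/19 differ, p = 0.421, d = 0.618.
The smallest distance is between Sp1 and Sp2.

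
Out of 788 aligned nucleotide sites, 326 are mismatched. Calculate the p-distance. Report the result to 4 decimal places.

0.4137

p = 326/788 = 0.413705… ≈ 0.4137 (to 4 d.p.).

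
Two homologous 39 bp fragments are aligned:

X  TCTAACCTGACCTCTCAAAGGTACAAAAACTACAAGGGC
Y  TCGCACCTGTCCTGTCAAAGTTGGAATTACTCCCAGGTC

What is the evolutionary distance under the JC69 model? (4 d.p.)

0.3961

The sequences differ at 12 of 39 sites, so p = 12/39 ≈ 0.307692.
d = −(3/4) ln(1 − 4p/3) = −0.75 ln(1 − 0.410256) = −0.75 ln(0.589744)
  = −0.75 × (-0.528067) = 0.396050 substitutions/site.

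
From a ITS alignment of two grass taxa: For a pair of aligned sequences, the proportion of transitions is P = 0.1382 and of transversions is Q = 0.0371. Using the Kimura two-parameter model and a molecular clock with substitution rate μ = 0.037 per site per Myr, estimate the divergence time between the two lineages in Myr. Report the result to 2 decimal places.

Under the Kimura two-parameter model, d = −½ ln(1 − 2P − Q) − ¼ ln(1 − 2Q).
1 − 2P − Q = 0.6865, giving −½ ln(0.6865) = 0.188075.
1 − 2Q = 0.9258, giving −¼ ln(0.9258) = 0.019274.
d = 0.188075 + 0.019274 = 0.207349.
Under a molecular clock d = 2μt, so t = d/(2μ) = 0.207349 / (2 × 0.037) = 2.80 Myr.

2.80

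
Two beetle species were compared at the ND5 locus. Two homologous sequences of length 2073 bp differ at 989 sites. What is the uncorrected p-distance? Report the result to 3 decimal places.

0.477

p = 989/2073 = 0.477086… ≈ 0.477 (to 3 d.p.).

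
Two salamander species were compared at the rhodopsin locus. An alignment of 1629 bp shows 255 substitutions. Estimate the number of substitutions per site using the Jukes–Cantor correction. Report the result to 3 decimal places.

0.176

p = 255/1629 ≈ 0.156538.
d = −(3/4) ln(1 − 4p/3) = −0.75 ln(1 − 0.208717) = −0.75 ln(0.791283)
  = −0.75 × (-0.234100) = 0.175575 substitutions/site.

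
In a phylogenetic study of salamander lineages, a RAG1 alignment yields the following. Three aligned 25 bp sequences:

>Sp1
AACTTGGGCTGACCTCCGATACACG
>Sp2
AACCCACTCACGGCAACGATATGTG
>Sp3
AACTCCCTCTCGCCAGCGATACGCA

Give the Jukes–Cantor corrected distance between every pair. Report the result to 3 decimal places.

Sp1–Sp2: 14/25 sites differ → p = 0.56, d = −0.75 ln(1 − 0.746667) = 1.029788 ≈ 1.030.
Sp1–Sp3: 10/25 sites differ → p = 0.4, d = −0.75 ln(1 − 0.533333) = 0.571605 ≈ 0.572.
Sp2–Sp3: 8/25 sites differ → p = 0.32, d = −0.75 ln(1 − 0.426667) = 0.417216 ≈ 0.417.

d(Sp1,Sp2) = 1.030, d(Sp1,Sp3) = 0.572, d(Sp2,Sp3) = 0.417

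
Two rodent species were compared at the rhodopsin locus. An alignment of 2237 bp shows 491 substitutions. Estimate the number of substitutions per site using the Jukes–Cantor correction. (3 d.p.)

0.260

p = 491/2237 ≈ 0.21949.
d = −(3/4) ln(1 − 4p/3) = −0.75 ln(1 − 0.292653) = −0.75 ln(0.707347)
  = −0.75 × (-0.346234) = 0.259676 substitutions/site.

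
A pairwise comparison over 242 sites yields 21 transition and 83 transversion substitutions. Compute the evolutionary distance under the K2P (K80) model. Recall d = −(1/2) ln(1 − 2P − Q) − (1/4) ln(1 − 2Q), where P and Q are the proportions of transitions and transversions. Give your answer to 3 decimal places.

P = 21/242 ≈ 0.086777 and Q = 83/242 ≈ 0.342975.
Under the Kimura two-parameter model, d = −½ ln(1 − 2P − Q) − ¼ ln(1 − 2Q).
1 − 2P − Q = 0.483471, giving −½ ln(0.483471) = 0.363382.
1 − 2Q = 0.31405, giving −¼ ln(0.31405) = 0.289551.
d = 0.363382 + 0.289551 = 0.652933.

0.653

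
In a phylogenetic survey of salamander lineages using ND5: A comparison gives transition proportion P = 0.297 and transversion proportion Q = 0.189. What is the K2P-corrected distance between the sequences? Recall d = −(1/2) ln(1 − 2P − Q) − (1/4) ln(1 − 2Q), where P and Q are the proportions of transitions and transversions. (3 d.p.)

0.883

Under the Kimura two-parameter model, d = −½ ln(1 − 2P − Q) − ¼ ln(1 − 2Q).
1 − 2P − Q = 0.217, giving −½ ln(0.217) = 0.763929.
1 − 2Q = 0.622, giving −¼ ln(0.622) = 0.118704.
d = 0.763929 + 0.118704 = 0.882633.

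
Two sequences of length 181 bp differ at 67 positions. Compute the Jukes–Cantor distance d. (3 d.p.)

p = 67/181 ≈ 0.370166.
d = −(3/4) ln(1 − 4p/3) = −0.75 ln(1 − 0.493555) = −0.75 ln(0.506445)
  = −0.75 × (-0.680340) = 0.510255 substitutions/site.

0.510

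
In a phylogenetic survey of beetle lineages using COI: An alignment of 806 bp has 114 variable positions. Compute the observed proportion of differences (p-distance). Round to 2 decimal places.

0.14

p = 114/806 = 0.141439… ≈ 0.14 (to 2 d.p.).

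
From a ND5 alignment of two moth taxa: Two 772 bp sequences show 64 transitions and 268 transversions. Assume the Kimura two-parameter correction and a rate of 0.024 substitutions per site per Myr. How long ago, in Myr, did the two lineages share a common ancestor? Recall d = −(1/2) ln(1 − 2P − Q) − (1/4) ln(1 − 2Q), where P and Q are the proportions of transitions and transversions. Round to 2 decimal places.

P = 64/772 ≈ 0.082902 and Q = 268/772 ≈ 0.34715.
Under the Kimura two-parameter model, d = −½ ln(1 − 2P − Q) − ¼ ln(1 − 2Q).
1 − 2P − Q = 0.487046, giving −½ ln(0.487046) = 0.359698.
1 − 2Q = 0.3057, giving −¼ ln(0.3057) = 0.296288.
d = 0.359698 + 0.296288 = 0.655986.
Under a molecular clock d = 2μt, so t = d/(2μ) = 0.655986 / (2 × 0.024) = 13.67 Myr.

13.67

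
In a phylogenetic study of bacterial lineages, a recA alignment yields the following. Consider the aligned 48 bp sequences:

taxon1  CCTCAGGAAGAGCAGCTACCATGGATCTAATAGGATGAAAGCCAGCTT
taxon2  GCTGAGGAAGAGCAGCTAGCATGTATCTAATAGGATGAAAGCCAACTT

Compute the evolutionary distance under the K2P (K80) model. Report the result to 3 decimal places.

Of 48 sites, 1 differences are transitions and 4 are transversions, so P = 1/48 ≈ 0.020833 and Q = 4/48 ≈ 0.083333.
Under the Kimura two-parameter model, d = −½ ln(1 − 2P − Q) − ¼ ln(1 − 2Q).
1 − 2P − Q = 0.875001, giving −½ ln(0.875001) = 0.066765.
1 − 2Q = 0.833334, giving −¼ ln(0.833334) = 0.045580.
d = 0.066765 + 0.045580 = 0.112345.

0.112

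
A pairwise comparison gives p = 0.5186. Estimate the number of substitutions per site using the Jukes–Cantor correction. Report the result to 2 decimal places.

d = −(3/4) ln(1 − 4p/3) = −0.75 ln(1 − 0.691467) = −0.75 ln(0.308533)
  = −0.75 × (-1.175926) = 0.881945 substitutions/site.

0.88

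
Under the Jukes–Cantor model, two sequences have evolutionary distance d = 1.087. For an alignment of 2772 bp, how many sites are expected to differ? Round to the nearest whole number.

Invert JC69: p = (3/4)(1 − e^(−4d/3)) = 0.75 × (1 − e^(-1.449333)) = 0.75 × (1 − 0.234727) = 0.573955.
Expected differing sites = pL ≈ 0.573955 × 2772 = 1591.00326 ≈ 1591.

1591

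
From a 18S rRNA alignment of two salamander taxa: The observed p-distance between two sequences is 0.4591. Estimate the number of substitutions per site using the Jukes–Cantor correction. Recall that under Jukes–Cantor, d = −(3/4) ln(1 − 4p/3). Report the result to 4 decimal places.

0.7103

d = −(3/4) ln(1 − 4p/3) = −0.75 ln(1 − 0.612133) = −0.75 ln(0.387867)
  = −0.75 × (-0.947093) = 0.710320 substitutions/site.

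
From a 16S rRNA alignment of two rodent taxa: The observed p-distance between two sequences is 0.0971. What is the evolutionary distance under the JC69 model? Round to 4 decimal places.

d = −(3/4) ln(1 − 4p/3) = −0.75 ln(1 − 0.129467) = −0.75 ln(0.870533)
  = −0.75 × (-0.138650) = 0.103988 substitutions/site.

0.1040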